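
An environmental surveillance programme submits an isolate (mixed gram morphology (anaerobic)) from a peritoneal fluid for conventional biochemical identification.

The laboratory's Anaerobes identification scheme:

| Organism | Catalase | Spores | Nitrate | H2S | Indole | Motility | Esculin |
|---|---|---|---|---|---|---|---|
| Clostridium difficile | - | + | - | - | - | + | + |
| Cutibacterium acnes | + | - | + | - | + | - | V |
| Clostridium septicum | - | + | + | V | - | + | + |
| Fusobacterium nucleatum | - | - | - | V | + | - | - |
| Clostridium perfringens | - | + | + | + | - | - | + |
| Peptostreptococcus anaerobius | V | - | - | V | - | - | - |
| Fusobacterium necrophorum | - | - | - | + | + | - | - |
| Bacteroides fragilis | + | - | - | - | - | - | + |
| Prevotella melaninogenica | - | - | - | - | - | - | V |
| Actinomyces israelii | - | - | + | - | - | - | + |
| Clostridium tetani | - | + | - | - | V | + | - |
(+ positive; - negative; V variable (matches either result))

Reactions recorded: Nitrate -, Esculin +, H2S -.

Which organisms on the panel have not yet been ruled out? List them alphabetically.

Nitrate -: excludes Cutibacterium acnes, Clostridium septicum, Clostridium perfringens, Actinomyces israelii — 7 left.
H2S -: excludes Fusobacterium necrophorum — 6 left.
Esculin +: excludes Fusobacterium nucleatum, Peptostreptococcus anaerobius, Clostridium tetani — 3 left.

Bacteroides fragilis, Clostridium difficile, Prevotella melaninogenica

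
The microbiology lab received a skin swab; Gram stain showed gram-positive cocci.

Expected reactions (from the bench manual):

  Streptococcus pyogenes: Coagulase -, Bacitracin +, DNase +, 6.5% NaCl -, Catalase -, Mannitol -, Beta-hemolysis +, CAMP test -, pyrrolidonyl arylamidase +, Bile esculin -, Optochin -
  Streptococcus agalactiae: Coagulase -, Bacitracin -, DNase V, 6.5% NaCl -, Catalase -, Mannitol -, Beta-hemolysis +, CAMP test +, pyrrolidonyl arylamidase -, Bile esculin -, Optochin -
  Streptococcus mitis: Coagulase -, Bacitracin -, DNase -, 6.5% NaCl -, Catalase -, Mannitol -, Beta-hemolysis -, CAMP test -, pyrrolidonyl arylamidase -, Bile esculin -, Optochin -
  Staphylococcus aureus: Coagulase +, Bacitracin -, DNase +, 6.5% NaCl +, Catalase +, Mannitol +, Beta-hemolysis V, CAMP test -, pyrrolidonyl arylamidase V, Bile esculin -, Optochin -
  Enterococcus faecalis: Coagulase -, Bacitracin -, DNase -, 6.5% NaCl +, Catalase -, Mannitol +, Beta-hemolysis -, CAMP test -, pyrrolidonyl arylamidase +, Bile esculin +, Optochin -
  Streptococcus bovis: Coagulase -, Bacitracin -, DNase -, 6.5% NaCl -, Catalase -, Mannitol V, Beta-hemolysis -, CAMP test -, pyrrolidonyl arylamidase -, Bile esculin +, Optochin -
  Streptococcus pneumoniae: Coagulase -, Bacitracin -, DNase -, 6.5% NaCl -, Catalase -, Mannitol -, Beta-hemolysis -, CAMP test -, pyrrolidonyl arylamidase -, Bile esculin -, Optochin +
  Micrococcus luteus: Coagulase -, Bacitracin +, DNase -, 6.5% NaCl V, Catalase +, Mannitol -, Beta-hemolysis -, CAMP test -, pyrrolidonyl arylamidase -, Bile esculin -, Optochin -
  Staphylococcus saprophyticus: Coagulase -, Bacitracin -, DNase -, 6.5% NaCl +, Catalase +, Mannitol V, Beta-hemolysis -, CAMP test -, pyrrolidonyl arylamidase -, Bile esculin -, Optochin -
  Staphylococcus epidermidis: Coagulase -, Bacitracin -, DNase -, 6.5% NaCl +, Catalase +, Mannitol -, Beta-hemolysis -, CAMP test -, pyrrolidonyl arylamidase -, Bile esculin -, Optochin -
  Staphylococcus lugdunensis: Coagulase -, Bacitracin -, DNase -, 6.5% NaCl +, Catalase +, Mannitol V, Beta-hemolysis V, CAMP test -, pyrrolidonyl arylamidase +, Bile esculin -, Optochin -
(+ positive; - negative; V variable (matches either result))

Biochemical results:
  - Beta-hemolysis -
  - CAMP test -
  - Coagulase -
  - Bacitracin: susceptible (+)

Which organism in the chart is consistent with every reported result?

Micrococcus luteus

Bacitracin +: excludes 9 organisms — 2 left.
Beta-hemolysis -: excludes Streptococcus pyogenes — 1 left.
CAMP test -: the one remaining candidate is consistent.
Coagulase -: the one remaining candidate is consistent.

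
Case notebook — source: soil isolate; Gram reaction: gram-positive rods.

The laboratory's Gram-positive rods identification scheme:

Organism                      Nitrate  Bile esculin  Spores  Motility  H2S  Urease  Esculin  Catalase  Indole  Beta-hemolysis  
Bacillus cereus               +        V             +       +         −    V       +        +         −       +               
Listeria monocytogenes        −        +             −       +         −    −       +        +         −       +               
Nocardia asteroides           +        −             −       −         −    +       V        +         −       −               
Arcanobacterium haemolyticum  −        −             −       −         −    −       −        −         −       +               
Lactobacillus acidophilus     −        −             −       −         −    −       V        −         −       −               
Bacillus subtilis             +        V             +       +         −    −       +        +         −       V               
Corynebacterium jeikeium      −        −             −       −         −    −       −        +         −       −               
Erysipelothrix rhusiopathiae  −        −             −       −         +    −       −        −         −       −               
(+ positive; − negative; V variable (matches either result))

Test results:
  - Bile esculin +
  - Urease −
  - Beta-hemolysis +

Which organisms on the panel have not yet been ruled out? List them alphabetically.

Bile esculin +: excludes 5 organisms — 3 left.
Urease −: all 3 remaining candidates are consistent.
Beta-hemolysis +: all 3 remaining candidates are consistent.

Bacillus cereus, Bacillus subtilis, Listeria monocytogenes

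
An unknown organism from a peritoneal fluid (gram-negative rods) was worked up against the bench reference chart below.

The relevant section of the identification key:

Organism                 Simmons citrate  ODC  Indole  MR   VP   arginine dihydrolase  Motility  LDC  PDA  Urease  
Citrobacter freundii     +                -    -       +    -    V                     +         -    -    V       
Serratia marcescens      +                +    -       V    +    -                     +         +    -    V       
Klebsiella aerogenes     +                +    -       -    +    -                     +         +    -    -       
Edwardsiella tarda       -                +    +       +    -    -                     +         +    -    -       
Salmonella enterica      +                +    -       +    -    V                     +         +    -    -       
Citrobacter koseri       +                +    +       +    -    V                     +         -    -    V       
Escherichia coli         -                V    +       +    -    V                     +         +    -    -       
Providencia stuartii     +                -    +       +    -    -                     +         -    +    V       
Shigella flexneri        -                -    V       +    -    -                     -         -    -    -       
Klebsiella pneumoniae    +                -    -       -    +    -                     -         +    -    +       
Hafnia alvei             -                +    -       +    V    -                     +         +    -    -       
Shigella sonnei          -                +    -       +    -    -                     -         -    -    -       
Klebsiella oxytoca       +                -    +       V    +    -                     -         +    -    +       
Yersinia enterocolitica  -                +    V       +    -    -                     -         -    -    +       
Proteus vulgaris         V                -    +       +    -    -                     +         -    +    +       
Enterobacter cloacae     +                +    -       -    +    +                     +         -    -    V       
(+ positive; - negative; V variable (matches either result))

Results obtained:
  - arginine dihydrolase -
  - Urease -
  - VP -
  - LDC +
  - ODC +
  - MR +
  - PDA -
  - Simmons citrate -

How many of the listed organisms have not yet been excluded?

3

arginine dihydrolase -: excludes Enterobacter cloacae — 15 left.
MR +: excludes Klebsiella aerogenes, Klebsiella pneumoniae — 13 left.
Urease -: excludes Klebsiella oxytoca, Yersinia enterocolitica, Proteus vulgaris — 10 left.
ODC +: excludes Citrobacter freundii, Providencia stuartii, Shigella flexneri — 7 left.
VP -: excludes Serratia marcescens — 6 left.
PDA -: all 6 remaining candidates are consistent.
Simmons citrate -: excludes Salmonella enterica, Citrobacter koseri — 4 left.
LDC +: excludes Shigella sonnei — 3 left.
Still consistent: Edwardsiella tarda, Escherichia coli, Hafnia alvei.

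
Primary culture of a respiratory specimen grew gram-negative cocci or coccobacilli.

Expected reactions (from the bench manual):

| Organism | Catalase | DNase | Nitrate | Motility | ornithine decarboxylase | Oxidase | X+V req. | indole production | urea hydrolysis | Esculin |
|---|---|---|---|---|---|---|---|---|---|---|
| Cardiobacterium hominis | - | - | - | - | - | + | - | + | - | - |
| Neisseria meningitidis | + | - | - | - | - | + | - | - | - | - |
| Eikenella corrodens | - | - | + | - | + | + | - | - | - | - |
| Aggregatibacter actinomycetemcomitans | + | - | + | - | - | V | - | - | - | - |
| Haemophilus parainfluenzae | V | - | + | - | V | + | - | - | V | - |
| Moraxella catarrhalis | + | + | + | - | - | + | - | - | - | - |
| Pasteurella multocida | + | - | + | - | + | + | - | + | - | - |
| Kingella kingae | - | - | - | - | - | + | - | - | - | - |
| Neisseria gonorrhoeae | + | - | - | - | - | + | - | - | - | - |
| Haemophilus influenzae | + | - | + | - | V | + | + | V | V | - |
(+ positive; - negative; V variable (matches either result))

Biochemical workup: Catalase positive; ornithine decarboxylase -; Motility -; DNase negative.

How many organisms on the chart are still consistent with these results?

ornithine decarboxylase -: excludes Eikenella corrodens, Pasteurella multocida — 8 left.
Catalase +: excludes Cardiobacterium hominis, Kingella kingae — 6 left.
Motility -: all 6 remaining candidates are consistent.
DNase -: excludes Moraxella catarrhalis — 5 left.
Still consistent: Aggregatibacter actinomycetemcomitans, Haemophilus influenzae, Haemophilus parainfluenzae, Neisseria gonorrhoeae, Neisseria meningitidis.

5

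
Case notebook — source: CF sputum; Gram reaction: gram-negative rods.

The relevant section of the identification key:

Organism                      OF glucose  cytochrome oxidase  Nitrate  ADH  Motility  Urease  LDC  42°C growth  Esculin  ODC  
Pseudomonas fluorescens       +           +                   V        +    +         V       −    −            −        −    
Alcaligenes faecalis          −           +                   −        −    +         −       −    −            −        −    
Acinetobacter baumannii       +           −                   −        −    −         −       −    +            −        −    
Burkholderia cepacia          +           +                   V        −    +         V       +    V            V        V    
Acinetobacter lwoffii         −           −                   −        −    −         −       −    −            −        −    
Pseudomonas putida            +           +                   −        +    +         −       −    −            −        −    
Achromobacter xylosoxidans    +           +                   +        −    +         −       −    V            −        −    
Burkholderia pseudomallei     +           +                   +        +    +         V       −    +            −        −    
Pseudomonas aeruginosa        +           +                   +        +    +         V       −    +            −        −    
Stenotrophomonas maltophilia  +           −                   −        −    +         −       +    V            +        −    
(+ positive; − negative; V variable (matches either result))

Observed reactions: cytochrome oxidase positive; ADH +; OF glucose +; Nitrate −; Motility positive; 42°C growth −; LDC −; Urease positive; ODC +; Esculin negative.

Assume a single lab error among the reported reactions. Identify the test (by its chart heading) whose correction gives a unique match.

As reported, no row in the chart matches all 10 reactions.
Reversing Motility → still no organism matches.
Reversing Esculin → still no organism matches.
Reversing 42°C growth → still no organism matches.
Reversing Nitrate → still no organism matches.
Reversing OF glucose → still no organism matches.
Reversing ODC (to −) → unique match: Pseudomonas fluorescens.
Reversing LDC → still no organism matches.
Reversing cytochrome oxidase → still no organism matches.
Reversing ADH → still no organism matches.
Reversing Urease → still no organism matches.

ODC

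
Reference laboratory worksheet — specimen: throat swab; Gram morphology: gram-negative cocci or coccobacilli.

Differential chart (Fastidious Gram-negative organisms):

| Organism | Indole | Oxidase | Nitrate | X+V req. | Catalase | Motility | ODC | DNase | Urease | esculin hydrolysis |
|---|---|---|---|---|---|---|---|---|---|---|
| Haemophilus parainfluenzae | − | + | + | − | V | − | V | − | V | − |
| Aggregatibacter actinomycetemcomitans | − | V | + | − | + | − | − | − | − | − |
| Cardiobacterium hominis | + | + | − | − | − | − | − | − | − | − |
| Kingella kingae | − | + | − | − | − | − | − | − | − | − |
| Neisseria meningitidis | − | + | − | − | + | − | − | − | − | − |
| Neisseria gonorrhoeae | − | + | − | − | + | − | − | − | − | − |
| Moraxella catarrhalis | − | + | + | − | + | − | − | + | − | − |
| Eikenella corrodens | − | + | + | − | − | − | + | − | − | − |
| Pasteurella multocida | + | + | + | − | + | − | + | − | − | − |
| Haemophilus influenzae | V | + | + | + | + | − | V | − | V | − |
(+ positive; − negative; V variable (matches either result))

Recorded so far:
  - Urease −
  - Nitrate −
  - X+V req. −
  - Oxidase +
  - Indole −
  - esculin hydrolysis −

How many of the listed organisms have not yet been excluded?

3

Urease −: all 10 remaining candidates are consistent.
Indole −: excludes Cardiobacterium hominis, Pasteurella multocida — 8 left.
X+V req. −: excludes Haemophilus influenzae — 7 left.
Oxidase +: all 7 remaining candidates are consistent.
esculin hydrolysis −: all 7 remaining candidates are consistent.
Nitrate −: excludes Haemophilus parainfluenzae, Aggregatibacter actinomycetemcomitans, Moraxella catarrhalis, Eikenella corrodens — 3 left.
Still consistent: Kingella kingae, Neisseria gonorrhoeae, Neisseria meningitidis.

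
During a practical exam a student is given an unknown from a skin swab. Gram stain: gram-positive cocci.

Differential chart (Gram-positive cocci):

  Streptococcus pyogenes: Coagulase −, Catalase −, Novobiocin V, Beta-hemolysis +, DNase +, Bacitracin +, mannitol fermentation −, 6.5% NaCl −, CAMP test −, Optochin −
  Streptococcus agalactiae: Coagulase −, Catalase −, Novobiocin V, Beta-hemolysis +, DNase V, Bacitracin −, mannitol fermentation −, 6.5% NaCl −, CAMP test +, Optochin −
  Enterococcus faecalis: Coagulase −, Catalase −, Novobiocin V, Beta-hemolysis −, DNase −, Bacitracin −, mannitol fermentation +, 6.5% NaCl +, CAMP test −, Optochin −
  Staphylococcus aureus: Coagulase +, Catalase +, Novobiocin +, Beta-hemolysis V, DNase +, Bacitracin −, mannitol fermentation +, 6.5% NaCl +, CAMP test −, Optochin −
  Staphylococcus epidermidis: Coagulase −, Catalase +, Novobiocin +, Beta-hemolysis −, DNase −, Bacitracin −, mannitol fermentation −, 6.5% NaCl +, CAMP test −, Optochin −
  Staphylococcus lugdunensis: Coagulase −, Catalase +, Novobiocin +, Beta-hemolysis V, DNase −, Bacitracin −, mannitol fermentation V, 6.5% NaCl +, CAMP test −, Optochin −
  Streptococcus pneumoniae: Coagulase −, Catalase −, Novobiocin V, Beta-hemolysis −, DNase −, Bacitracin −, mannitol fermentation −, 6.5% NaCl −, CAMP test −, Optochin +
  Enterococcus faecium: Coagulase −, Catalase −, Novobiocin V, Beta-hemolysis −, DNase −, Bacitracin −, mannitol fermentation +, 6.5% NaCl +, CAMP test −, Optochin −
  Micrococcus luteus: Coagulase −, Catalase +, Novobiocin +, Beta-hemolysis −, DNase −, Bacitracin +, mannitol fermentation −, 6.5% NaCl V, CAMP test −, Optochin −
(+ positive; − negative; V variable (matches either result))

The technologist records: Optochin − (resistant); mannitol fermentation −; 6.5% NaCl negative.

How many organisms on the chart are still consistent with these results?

3

mannitol fermentation −: excludes Enterococcus faecalis, Staphylococcus aureus, Enterococcus faecium — 6 left.
Optochin −: excludes Streptococcus pneumoniae — 5 left.
6.5% NaCl −: excludes Staphylococcus epidermidis, Staphylococcus lugdunensis — 3 left.
Still consistent: Micrococcus luteus, Streptococcus agalactiae, Streptococcus pyogenes.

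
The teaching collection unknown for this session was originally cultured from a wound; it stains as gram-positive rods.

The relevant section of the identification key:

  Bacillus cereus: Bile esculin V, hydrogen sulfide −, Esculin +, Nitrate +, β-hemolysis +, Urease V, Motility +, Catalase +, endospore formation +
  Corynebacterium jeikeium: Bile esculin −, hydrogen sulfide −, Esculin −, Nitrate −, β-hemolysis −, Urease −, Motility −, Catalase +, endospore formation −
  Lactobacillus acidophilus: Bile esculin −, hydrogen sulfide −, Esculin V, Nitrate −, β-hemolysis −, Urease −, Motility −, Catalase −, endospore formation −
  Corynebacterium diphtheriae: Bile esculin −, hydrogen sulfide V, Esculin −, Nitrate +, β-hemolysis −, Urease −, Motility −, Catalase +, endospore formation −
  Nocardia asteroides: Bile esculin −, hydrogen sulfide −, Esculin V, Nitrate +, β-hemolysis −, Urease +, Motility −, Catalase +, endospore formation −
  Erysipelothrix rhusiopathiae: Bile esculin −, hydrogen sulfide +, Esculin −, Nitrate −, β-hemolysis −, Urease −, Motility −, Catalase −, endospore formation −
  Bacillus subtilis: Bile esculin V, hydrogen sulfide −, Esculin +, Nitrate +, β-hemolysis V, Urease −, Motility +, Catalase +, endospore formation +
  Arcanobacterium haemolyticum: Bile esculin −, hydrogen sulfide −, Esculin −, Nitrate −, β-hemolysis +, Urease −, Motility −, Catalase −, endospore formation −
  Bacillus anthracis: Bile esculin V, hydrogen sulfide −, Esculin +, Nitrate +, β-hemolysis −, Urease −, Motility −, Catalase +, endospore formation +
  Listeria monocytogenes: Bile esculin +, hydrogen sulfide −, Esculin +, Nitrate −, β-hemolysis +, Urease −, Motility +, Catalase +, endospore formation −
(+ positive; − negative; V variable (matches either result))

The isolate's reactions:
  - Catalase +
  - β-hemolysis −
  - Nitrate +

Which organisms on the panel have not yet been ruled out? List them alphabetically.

Bacillus anthracis, Bacillus subtilis, Corynebacterium diphtheriae, Nocardia asteroides

Catalase +: excludes Lactobacillus acidophilus, Erysipelothrix rhusiopathiae, Arcanobacterium haemolyticum — 7 left.
Nitrate +: excludes Corynebacterium jeikeium, Listeria monocytogenes — 5 left.
β-hemolysis −: excludes Bacillus cereus — 4 left.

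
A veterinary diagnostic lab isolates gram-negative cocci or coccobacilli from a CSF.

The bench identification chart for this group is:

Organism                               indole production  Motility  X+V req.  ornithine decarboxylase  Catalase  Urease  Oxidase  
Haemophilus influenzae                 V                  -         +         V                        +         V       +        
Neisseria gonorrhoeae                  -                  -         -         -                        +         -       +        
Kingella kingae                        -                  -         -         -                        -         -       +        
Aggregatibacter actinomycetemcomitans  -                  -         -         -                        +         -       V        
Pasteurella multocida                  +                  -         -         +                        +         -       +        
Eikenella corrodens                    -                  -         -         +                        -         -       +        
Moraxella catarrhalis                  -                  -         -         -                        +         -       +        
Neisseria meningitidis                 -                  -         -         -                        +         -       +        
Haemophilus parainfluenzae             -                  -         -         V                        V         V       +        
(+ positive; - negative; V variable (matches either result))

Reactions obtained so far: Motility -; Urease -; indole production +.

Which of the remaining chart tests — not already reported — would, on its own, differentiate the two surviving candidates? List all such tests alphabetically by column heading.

X+V req.

indole production +: excludes 7 organisms — 2 left.
Motility -: all 2 remaining candidates are consistent.
Urease -: all 2 remaining candidates are consistent.
Two candidates remain: Haemophilus influenzae and Pasteurella multocida.
  X+V req.: Haemophilus influenzae +, Pasteurella multocida - — discriminates.
  ornithine decarboxylase: V vs + — variable for at least one, does not separate.
  Catalase: + vs + — same for both, does not separate.
  Oxidase: + vs + — same for both, does not separate.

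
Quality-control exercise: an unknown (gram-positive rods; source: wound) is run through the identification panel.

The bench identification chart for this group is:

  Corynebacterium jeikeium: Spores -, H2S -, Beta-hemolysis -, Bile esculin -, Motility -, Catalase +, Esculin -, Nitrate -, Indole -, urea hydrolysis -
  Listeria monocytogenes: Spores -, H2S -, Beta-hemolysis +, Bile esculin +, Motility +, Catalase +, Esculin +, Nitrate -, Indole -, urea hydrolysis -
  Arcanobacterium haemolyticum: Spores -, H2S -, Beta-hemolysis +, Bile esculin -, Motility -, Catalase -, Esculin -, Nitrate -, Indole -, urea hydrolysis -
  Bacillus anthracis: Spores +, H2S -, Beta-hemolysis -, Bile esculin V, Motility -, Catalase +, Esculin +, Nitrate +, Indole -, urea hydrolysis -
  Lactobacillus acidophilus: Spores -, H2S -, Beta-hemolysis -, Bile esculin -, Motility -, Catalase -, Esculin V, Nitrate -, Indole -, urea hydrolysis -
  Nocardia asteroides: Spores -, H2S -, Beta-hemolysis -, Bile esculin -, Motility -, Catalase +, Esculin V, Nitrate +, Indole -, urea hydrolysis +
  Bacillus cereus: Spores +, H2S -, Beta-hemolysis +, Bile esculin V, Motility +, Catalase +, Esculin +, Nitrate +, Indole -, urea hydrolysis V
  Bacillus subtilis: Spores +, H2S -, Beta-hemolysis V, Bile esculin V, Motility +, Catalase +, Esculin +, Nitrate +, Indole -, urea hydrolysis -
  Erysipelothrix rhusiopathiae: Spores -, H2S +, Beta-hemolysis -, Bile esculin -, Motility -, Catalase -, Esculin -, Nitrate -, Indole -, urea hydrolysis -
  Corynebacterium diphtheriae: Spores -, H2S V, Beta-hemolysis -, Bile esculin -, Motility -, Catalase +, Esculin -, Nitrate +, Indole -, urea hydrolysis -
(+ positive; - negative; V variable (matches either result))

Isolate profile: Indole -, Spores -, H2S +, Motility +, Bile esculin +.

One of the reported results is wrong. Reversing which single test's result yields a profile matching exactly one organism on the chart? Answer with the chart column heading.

As reported, no row in the chart matches all 5 reactions.
Reversing Indole → still no organism matches.
Reversing Spores → still no organism matches.
Reversing Motility → still no organism matches.
Reversing Bile esculin → still no organism matches.
Reversing H2S (to -) → unique match: Listeria monocytogenes.

H2S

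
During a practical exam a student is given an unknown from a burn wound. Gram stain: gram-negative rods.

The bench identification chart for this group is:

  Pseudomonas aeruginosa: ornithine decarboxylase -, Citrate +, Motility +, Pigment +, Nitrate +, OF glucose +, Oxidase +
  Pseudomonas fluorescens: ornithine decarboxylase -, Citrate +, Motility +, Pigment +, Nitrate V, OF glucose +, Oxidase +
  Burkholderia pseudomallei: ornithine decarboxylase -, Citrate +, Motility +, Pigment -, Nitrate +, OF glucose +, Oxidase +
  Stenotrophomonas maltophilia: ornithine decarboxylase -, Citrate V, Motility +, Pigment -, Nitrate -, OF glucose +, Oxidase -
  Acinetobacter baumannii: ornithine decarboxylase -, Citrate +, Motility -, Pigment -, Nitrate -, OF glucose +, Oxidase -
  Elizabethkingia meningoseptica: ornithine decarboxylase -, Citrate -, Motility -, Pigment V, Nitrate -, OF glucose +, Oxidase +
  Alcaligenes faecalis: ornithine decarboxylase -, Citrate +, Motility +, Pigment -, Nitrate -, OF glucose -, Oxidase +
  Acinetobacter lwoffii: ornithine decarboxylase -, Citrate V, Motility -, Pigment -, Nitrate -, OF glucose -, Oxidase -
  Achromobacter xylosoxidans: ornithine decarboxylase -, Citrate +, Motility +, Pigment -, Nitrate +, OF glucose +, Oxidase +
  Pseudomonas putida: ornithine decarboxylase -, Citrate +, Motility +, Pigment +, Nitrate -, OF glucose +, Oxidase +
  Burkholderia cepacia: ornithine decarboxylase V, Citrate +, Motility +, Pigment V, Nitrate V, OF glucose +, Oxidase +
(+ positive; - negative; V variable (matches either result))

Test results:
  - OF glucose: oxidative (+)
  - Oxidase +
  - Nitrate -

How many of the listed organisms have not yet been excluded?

Nitrate -: excludes Pseudomonas aeruginosa, Burkholderia pseudomallei, Achromobacter xylosoxidans — 8 left.
OF glucose +: excludes Alcaligenes faecalis, Acinetobacter lwoffii — 6 left.
Oxidase +: excludes Stenotrophomonas maltophilia, Acinetobacter baumannii — 4 left.
Still consistent: Burkholderia cepacia, Elizabethkingia meningoseptica, Pseudomonas fluorescens, Pseudomonas putida.

4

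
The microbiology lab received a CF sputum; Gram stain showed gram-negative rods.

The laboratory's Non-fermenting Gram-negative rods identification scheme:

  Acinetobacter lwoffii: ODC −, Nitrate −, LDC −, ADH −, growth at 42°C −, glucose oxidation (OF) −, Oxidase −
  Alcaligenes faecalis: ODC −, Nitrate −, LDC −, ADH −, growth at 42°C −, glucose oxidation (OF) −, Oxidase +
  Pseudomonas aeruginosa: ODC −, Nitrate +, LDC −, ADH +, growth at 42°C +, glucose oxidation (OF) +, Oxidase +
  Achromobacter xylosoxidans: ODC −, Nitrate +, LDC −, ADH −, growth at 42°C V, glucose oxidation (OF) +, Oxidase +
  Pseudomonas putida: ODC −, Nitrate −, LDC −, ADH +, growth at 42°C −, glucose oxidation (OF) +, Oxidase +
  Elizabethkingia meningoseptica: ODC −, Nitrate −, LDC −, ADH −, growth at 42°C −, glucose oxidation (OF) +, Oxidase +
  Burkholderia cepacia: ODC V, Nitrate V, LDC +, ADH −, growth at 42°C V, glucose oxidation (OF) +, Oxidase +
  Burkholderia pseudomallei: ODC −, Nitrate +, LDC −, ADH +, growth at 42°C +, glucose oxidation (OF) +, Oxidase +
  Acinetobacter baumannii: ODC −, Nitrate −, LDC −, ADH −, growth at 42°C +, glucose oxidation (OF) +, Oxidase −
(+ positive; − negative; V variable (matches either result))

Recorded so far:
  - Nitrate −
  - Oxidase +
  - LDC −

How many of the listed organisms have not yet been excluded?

3

Nitrate −: excludes Pseudomonas aeruginosa, Achromobacter xylosoxidans, Burkholderia pseudomallei — 6 left.
LDC −: excludes Burkholderia cepacia — 5 left.
Oxidase +: excludes Acinetobacter lwoffii, Acinetobacter baumannii — 3 left.
Still consistent: Alcaligenes faecalis, Elizabethkingia meningoseptica, Pseudomonas putida.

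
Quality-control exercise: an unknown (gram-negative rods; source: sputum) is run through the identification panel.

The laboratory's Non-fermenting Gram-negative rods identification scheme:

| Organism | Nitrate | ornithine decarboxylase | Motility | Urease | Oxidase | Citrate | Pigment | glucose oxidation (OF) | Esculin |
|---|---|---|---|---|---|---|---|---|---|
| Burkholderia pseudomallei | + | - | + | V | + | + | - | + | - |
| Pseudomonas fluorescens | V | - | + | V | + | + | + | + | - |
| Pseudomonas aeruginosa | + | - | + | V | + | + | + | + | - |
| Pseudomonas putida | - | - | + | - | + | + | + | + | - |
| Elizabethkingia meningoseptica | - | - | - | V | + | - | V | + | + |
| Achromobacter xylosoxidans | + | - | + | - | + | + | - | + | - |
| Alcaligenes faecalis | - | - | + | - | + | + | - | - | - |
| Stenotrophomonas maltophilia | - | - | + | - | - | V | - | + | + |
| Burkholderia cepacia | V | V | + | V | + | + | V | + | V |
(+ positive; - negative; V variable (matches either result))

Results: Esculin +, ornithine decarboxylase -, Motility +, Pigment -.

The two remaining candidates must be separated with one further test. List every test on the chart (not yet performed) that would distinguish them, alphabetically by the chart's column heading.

Oxidase

Esculin +: excludes 6 organisms — 3 left.
ornithine decarboxylase -: all 3 remaining candidates are consistent.
Pigment -: all 3 remaining candidates are consistent.
Motility +: excludes Elizabethkingia meningoseptica — 2 left.
Two candidates remain: Burkholderia cepacia and Stenotrophomonas maltophilia.
  Nitrate: V vs - — variable for at least one, does not separate.
  Urease: V vs - — variable for at least one, does not separate.
  Oxidase: Burkholderia cepacia +, Stenotrophomonas maltophilia - — discriminates.
  Citrate: + vs V — variable for at least one, does not separate.
  glucose oxidation (OF): + vs + — same for both, does not separate.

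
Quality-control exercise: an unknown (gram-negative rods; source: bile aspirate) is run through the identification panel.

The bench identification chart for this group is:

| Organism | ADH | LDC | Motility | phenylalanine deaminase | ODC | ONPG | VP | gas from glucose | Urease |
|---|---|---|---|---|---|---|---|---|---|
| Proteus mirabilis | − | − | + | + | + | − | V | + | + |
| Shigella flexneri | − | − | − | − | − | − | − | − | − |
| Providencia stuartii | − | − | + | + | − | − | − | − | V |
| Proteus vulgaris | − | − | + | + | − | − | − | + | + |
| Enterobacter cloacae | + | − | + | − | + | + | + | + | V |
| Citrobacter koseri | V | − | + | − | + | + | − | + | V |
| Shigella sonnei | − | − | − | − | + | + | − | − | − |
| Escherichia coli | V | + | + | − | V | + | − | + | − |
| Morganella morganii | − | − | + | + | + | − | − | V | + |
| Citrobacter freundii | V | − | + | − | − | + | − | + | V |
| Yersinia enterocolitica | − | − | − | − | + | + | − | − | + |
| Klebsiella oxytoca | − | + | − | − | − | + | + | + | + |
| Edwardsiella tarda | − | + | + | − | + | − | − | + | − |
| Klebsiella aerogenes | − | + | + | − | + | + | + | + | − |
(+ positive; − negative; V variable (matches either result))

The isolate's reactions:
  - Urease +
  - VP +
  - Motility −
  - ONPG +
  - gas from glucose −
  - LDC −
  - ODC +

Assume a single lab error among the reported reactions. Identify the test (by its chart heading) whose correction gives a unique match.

VP

As reported, no row in the chart matches all 7 reactions.
Reversing ONPG → still no organism matches.
Reversing Motility → still no organism matches.
Reversing Urease → still no organism matches.
Reversing ODC → still no organism matches.
Reversing gas from glucose → still no organism matches.
Reversing VP (to −) → unique match: Yersinia enterocolitica.
Reversing LDC → still no organism matches.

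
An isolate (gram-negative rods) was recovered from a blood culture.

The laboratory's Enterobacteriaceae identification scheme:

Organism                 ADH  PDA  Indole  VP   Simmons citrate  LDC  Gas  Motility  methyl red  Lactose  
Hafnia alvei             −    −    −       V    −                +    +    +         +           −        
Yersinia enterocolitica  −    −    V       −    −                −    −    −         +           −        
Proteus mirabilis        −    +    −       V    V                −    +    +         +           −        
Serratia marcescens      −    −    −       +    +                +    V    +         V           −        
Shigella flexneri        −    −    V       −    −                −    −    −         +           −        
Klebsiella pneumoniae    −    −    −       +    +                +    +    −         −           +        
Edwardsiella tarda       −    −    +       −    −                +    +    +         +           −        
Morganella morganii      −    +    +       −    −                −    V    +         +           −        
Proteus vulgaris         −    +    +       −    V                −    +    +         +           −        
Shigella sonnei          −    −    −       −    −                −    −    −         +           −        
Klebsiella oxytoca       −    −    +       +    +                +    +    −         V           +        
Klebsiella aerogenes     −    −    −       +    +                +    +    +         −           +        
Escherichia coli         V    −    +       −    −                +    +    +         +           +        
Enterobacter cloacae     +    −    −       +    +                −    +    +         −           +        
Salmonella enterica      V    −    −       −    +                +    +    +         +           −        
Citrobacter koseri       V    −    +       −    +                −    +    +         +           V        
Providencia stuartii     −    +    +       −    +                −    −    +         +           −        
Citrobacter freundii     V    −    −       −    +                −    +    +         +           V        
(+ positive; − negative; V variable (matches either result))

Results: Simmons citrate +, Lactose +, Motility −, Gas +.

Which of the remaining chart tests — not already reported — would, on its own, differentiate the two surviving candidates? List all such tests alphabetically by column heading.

Gas +: excludes Yersinia enterocolitica, Shigella flexneri, Shigella sonnei, Providencia stuartii — 14 left.
Lactose +: excludes 7 organisms — 7 left.
Simmons citrate +: excludes Escherichia coli — 6 left.
Motility −: excludes Klebsiella aerogenes, Enterobacter cloacae, Citrobacter koseri, Citrobacter freundii — 2 left.
Two candidates remain: Klebsiella oxytoca and Klebsiella pneumoniae.
  ADH: − vs − — same for both, does not separate.
  PDA: − vs − — same for both, does not separate.
  Indole: Klebsiella oxytoca +, Klebsiella pneumoniae − — discriminates.
  VP: + vs + — same for both, does not separate.
  LDC: + vs + — same for both, does not separate.
  methyl red: V vs − — variable for at least one, does not separate.

Indole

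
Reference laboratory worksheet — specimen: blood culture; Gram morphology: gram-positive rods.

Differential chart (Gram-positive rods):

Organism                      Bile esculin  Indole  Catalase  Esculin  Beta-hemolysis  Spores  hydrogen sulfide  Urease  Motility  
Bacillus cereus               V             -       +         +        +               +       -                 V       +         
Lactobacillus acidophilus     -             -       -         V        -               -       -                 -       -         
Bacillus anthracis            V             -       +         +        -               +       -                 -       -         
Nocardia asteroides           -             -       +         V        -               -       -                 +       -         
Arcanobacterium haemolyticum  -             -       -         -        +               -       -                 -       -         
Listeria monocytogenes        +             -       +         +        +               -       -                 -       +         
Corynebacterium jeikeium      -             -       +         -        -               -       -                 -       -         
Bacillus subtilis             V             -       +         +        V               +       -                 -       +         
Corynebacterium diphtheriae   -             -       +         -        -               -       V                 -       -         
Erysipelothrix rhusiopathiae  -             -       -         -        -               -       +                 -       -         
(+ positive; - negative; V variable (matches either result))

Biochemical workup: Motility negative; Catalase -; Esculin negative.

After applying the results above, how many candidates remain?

Esculin -: excludes Bacillus cereus, Bacillus anthracis, Listeria monocytogenes, Bacillus subtilis — 6 left.
Catalase -: excludes Nocardia asteroides, Corynebacterium jeikeium, Corynebacterium diphtheriae — 3 left.
Motility -: all 3 remaining candidates are consistent.
Still consistent: Arcanobacterium haemolyticum, Erysipelothrix rhusiopathiae, Lactobacillus acidophilus.

3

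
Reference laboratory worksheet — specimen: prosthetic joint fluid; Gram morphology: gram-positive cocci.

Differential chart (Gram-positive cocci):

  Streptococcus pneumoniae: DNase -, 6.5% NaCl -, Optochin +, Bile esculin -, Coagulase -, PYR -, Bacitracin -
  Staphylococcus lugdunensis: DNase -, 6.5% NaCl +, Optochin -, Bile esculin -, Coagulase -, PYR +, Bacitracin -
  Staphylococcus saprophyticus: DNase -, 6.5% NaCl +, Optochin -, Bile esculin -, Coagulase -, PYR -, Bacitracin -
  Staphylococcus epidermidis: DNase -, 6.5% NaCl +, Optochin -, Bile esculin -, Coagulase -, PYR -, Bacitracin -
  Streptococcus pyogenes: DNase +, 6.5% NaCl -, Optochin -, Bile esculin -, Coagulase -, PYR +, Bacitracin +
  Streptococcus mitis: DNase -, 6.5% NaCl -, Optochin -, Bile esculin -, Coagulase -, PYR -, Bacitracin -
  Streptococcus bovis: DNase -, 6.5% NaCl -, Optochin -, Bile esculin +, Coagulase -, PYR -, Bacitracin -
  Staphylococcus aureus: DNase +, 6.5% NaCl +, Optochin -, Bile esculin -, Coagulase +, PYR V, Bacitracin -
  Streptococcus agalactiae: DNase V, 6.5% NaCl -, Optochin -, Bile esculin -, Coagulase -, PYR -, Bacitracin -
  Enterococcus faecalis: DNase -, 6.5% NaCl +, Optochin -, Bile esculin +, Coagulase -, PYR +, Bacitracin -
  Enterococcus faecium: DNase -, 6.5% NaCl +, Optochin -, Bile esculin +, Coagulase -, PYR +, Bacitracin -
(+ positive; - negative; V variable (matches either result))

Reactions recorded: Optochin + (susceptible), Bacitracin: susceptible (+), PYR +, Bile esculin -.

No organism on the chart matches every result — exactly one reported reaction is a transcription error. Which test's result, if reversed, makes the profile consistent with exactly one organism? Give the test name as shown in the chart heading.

As reported, no row in the chart matches all 4 reactions.
Reversing Optochin (to -) → unique match: Streptococcus pyogenes.
Reversing Bacitracin → still no organism matches.
Reversing PYR → still no organism matches.
Reversing Bile esculin → still no organism matches.

Optochin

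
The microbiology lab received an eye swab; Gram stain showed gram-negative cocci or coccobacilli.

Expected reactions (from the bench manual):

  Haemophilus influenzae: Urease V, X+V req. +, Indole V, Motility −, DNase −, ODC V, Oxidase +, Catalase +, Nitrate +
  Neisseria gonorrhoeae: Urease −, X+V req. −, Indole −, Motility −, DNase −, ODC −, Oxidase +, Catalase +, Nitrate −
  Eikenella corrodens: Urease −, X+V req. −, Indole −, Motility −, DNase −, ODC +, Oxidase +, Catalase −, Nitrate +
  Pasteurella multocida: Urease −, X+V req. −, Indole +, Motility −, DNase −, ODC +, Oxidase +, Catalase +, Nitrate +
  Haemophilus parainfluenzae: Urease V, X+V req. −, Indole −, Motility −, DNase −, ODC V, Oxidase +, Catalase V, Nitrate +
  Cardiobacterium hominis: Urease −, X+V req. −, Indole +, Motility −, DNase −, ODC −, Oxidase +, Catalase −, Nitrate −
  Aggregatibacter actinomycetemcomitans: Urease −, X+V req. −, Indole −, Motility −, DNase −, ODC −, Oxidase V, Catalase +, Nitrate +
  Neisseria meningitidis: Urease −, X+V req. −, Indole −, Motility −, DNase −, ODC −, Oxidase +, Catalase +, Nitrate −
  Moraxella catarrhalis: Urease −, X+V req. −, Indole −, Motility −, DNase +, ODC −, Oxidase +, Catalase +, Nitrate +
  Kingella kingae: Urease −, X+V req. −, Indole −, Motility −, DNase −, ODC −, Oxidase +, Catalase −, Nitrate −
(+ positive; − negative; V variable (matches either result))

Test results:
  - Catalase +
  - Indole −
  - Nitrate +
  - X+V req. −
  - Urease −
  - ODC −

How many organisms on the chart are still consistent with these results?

3

X+V req. −: excludes Haemophilus influenzae — 9 left.
Catalase +: excludes Eikenella corrodens, Cardiobacterium hominis, Kingella kingae — 6 left.
Urease −: all 6 remaining candidates are consistent.
Indole −: excludes Pasteurella multocida — 5 left.
ODC −: all 5 remaining candidates are consistent.
Nitrate +: excludes Neisseria gonorrhoeae, Neisseria meningitidis — 3 left.
Still consistent: Aggregatibacter actinomycetemcomitans, Haemophilus parainfluenzae, Moraxella catarrhalis.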